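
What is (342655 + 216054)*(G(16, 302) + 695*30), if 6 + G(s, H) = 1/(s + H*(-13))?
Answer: 45534805289651/3910 ≈ 1.1646e+10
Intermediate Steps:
G(s, H) = -6 + 1/(s - 13*H) (G(s, H) = -6 + 1/(s + H*(-13)) = -6 + 1/(s - 13*H))
(342655 + 216054)*(G(16, 302) + 695*30) = (342655 + 216054)*((-1 - 78*302 + 6*16)/(-1*16 + 13*302) + 695*30) = 558709*((-1 - 23556 + 96)/(-16 + 3926) + 20850) = 558709*(-23461/3910 + 20850) = 558709*(81500039/3910) = 45534805289651/3910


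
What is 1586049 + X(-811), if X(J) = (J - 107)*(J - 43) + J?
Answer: 2369210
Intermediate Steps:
X(J) = J + (-107 + J)*(-43 + J) (X(J) = (-107 + J)*(-43 + J) + J = J + (-107 + J)*(-43 + J))
1586049 + X(-811) = 1586049 + (4601 + (-811)**2 - 149*(-811)) = 1586049 + (4601 + 657721 + 120839) = 1586049 + 783161 = 2369210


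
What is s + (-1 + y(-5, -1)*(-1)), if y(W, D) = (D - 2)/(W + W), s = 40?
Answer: 387/10 ≈ 38.700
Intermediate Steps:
y(W, D) = (-2 + D)/(2*W) (y(W, D) = (-2 + D)/((2*W)) = (-2 + D)*(1/(2*W)) = (-2 + D)/(2*W))
s + (-1 + y(-5, -1)*(-1)) = 40 + (-1 + ((½)*(-2 - 1)/(-5))*(-1)) = 40 + (-1 + ((½)*(-⅕)*(-3))*(-1)) = 40 + (-1 + (3/10)*(-1)) = 40 + (-1 - 3/10) = 40 - 13/10 = 387/10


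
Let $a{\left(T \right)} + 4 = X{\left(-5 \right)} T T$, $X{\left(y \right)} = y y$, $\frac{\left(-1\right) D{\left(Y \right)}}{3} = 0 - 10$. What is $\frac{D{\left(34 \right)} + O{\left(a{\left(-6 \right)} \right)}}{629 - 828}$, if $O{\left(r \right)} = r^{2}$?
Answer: $- \frac{802846}{199} \approx -4034.4$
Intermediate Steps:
$D{\left(Y \right)} = 30$ ($D{\left(Y \right)} = - 3 \left(0 - 10\right) = \left(-3\right) \left(-10\right) = 30$)
$X{\left(y \right)} = y^{2}$
$a{\left(T \right)} = -4 + 25 T^{2}$ ($a{\left(T \right)} = -4 + \left(-5\right)^{2} T T = -4 + 25 T T = -4 + 25 T^{2}$)
$\frac{D{\left(34 \right)} + O{\left(a{\left(-6 \right)} \right)}}{629 - 828} = \frac{30 + \left(-4 + 25 \left(-6\right)^{2}\right)^{2}}{629 - 828} = \frac{30 + \left(-4 + 25 \cdot 36\right)^{2}}{-199} = \left(30 + \left(-4 + 900\right)^{2}\right) \left(- \frac{1}{199}\right) = \left(30 + 896^{2}\right) \left(- \frac{1}{199}\right) = \left(30 + 802816\right) \left(- \frac{1}{199}\right) = 802846 \left(- \frac{1}{199}\right) = - \frac{802846}{199}$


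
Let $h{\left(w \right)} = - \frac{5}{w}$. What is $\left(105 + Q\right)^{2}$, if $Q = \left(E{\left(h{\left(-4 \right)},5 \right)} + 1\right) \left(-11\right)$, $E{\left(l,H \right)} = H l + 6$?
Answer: $\frac{26569}{16} \approx 1660.6$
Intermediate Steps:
$E{\left(l,H \right)} = 6 + H l$
$Q = - \frac{583}{4}$ ($Q = \left(\left(6 + 5 \left(- \frac{5}{-4}\right)\right) + 1\right) \left(-11\right) = \left(\left(6 + 5 \left(\left(-5\right) \left(- \frac{1}{4}\right)\right)\right) + 1\right) \left(-11\right) = \left(\left(6 + 5 \cdot \frac{5}{4}\right) + 1\right) \left(-11\right) = \left(\left(6 + \frac{25}{4}\right) + 1\right) \left(-11\right) = \left(\frac{49}{4} + 1\right) \left(-11\right) = \frac{53}{4} \left(-11\right) = - \frac{583}{4} \approx -145.75$)
$\left(105 + Q\right)^{2} = \left(105 - \frac{583}{4}\right)^{2} = \left(- \frac{163}{4}\right)^{2} = \frac{26569}{16}$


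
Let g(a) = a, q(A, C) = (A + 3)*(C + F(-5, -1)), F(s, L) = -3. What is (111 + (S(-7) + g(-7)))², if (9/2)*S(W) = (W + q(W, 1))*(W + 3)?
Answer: 861184/81 ≈ 10632.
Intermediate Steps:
q(A, C) = (-3 + C)*(3 + A) (q(A, C) = (A + 3)*(C - 3) = (3 + A)*(-3 + C) = (-3 + C)*(3 + A))
S(W) = 2*(-6 - W)*(3 + W)/9 (S(W) = 2*((W + (-9 - 3*W + 3*1 + W*1))*(W + 3))/9 = 2*((W + (-9 - 3*W + 3 + W))*(3 + W))/9 = 2*((W + (-6 - 2*W))*(3 + W))/9 = 2*((-6 - W)*(3 + W))/9 = 2*(-6 - W)*(3 + W)/9)
(111 + (S(-7) + g(-7)))² = (111 + ((-4 - 2*(-7) - 2/9*(-7)²) - 7))² = (111 + ((-4 + 14 - 2/9*49) - 7))² = (111 + ((-4 + 14 - 98/9) - 7))² = (111 + (-8/9 - 7))² = (111 - 71/9)² = (928/9)² = 861184/81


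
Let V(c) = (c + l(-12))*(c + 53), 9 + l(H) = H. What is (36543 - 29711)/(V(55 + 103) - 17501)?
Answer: 3416/5703 ≈ 0.59898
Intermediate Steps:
l(H) = -9 + H
V(c) = (-21 + c)*(53 + c) (V(c) = (c + (-9 - 12))*(c + 53) = (c - 21)*(53 + c) = (-21 + c)*(53 + c))
(36543 - 29711)/(V(55 + 103) - 17501) = (36543 - 29711)/((-1113 + (55 + 103)² + 32*(55 + 103)) - 17501) = 6832/((-1113 + 158² + 32*158) - 17501) = 6832/((-1113 + 24964 + 5056) - 17501) = 6832/(28907 - 17501) = 6832/11406 = 6832*(1/11406) = 3416/5703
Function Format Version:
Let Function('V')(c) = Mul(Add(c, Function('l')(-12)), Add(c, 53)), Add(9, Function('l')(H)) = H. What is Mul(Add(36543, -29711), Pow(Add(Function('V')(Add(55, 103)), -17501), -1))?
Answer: Rational(3416, 5703) ≈ 0.59898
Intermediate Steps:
Function('l')(H) = Add(-9, H)
Function('V')(c) = Mul(Add(-21, c), Add(53, c)) (Function('V')(c) = Mul(Add(c, Add(-9, -12)), Add(c, 53)) = Mul(Add(c, -21), Add(53, c)) = Mul(Add(-21, c), Add(53, c)))
Mul(Add(36543, -29711), Pow(Add(Function('V')(Add(55, 103)), -17501), -1)) = Mul(Add(36543, -29711), Pow(Add(Add(-1113, Pow(Add(55, 103), 2), Mul(32, Add(55, 103))), -17501), -1)) = Mul(6832, Pow(Add(Add(-1113, Pow(158, 2), Mul(32, 158)), -17501), -1)) = Mul(6832, Pow(Add(Add(-1113, 24964, 5056), -17501), -1)) = Mul(6832, Pow(Add(28907, -17501), -1)) = Mul(6832, Pow(11406, -1)) = Mul(6832, Rational(1, 11406)) = Rational(3416, 5703)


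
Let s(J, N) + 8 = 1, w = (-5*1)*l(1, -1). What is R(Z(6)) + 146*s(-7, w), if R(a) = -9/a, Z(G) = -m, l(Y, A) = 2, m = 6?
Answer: -2041/2 ≈ -1020.5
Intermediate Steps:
w = -10 (w = -5*1*2 = -5*2 = -10)
s(J, N) = -7 (s(J, N) = -8 + 1 = -7)
Z(G) = -6 (Z(G) = -1*6 = -6)
R(Z(6)) + 146*s(-7, w) = -9/(-6) + 146*(-7) = -9*(-⅙) - 1022 = 3/2 - 1022 = -2041/2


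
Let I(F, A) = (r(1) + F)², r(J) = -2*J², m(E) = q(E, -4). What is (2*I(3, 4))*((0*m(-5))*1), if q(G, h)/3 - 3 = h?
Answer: 0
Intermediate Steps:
q(G, h) = 9 + 3*h
m(E) = -3 (m(E) = 9 + 3*(-4) = 9 - 12 = -3)
I(F, A) = (-2 + F)² (I(F, A) = (-2*1² + F)² = (-2*1 + F)² = (-2 + F)²)
(2*I(3, 4))*((0*m(-5))*1) = (2*(-2 + 3)²)*((0*(-3))*1) = (2*1²)*(0*1) = (2*1)*0 = 2*0 = 0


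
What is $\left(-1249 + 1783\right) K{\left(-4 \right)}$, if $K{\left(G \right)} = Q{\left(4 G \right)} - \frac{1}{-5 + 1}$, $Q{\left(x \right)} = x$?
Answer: $- \frac{16821}{2} \approx -8410.5$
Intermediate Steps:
$K{\left(G \right)} = \frac{1}{4} + 4 G$ ($K{\left(G \right)} = 4 G - \frac{1}{-5 + 1} = 4 G - \frac{1}{-4} = 4 G - - \frac{1}{4} = 4 G + \frac{1}{4} = \frac{1}{4} + 4 G$)
$\left(-1249 + 1783\right) K{\left(-4 \right)} = \left(-1249 + 1783\right) \left(\frac{1}{4} + 4 \left(-4\right)\right) = 534 \left(\frac{1}{4} - 16\right) = 534 \left(- \frac{63}{4}\right) = - \frac{16821}{2}$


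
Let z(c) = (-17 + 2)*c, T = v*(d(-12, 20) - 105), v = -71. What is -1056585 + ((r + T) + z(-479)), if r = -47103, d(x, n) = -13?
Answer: -1088125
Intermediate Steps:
T = 8378 (T = -71*(-13 - 105) = -71*(-118) = 8378)
z(c) = -15*c
-1056585 + ((r + T) + z(-479)) = -1056585 + ((-47103 + 8378) - 15*(-479)) = -1056585 + (-38725 + 7185) = -1056585 - 31540 = -1088125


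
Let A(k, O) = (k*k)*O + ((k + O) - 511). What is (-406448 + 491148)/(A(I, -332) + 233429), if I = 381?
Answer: -16940/9592097 ≈ -0.0017660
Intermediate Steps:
A(k, O) = -511 + O + k + O*k² (A(k, O) = k²*O + ((O + k) - 511) = O*k² + (-511 + O + k) = -511 + O + k + O*k²)
(-406448 + 491148)/(A(I, -332) + 233429) = (-406448 + 491148)/((-511 - 332 + 381 - 332*381²) + 233429) = 84700/((-511 - 332 + 381 - 332*145161) + 233429) = 84700/((-511 - 332 + 381 - 48193452) + 233429) = 84700/(-48193914 + 233429) = 84700/(-47960485) = 84700*(-1/47960485) = -16940/9592097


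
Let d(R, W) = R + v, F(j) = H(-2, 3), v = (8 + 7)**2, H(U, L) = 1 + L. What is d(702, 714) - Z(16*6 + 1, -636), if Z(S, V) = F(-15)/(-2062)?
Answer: 955739/1031 ≈ 927.00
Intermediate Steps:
v = 225 (v = 15**2 = 225)
F(j) = 4 (F(j) = 1 + 3 = 4)
d(R, W) = 225 + R (d(R, W) = R + 225 = 225 + R)
Z(S, V) = -2/1031 (Z(S, V) = 4/(-2062) = 4*(-1/2062) = -2/1031)
d(702, 714) - Z(16*6 + 1, -636) = (225 + 702) - 1*(-2/1031) = 927 + 2/1031 = 955739/1031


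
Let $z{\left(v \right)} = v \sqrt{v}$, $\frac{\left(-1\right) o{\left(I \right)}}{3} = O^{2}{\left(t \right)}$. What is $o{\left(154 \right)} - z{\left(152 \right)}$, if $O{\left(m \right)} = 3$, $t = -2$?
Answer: $-27 - 304 \sqrt{38} \approx -1901.0$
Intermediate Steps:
$o{\left(I \right)} = -27$ ($o{\left(I \right)} = - 3 \cdot 3^{2} = \left(-3\right) 9 = -27$)
$z{\left(v \right)} = v^{\frac{3}{2}}$
$o{\left(154 \right)} - z{\left(152 \right)} = -27 - 152^{\frac{3}{2}} = -27 - 304 \sqrt{38}$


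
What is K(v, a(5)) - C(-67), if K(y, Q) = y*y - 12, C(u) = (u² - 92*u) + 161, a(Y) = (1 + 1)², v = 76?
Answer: -5050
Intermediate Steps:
a(Y) = 4 (a(Y) = 2² = 4)
C(u) = 161 + u² - 92*u
K(y, Q) = -12 + y² (K(y, Q) = y² - 12 = -12 + y²)
K(v, a(5)) - C(-67) = (-12 + 76²) - (161 + (-67)² - 92*(-67)) = (-12 + 5776) - (161 + 4489 + 6164) = 5764 - 1*10814 = 5764 - 10814 = -5050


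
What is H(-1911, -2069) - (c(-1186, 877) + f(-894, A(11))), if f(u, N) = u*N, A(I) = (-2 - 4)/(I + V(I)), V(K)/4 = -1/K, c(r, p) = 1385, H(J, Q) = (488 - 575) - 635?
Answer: -33947/13 ≈ -2611.3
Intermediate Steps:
H(J, Q) = -722 (H(J, Q) = -87 - 635 = -722)
V(K) = -4/K (V(K) = 4*(-1/K) = -4/K)
A(I) = -6/(I - 4/I) (A(I) = (-2 - 4)/(I - 4/I) = -6/(I - 4/I))
f(u, N) = N*u
H(-1911, -2069) - (c(-1186, 877) + f(-894, A(11))) = -722 - (1385 - 6*11/(-4 + 11**2)*(-894)) = -722 - (1385 - 6*11/(-4 + 121)*(-894)) = -722 - (1385 - 6*11/117*(-894)) = -722 - (1385 - 6*11*1/117*(-894)) = -722 - (1385 - 22/39*(-894)) = -722 - (1385 + 6556/13) = -722 - 1*24561/13 = -722 - 24561/13 = -33947/13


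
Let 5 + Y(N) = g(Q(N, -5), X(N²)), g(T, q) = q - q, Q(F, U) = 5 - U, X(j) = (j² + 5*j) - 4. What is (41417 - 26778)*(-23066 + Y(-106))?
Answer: -337736369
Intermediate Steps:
X(j) = -4 + j² + 5*j
g(T, q) = 0
Y(N) = -5 (Y(N) = -5 + 0 = -5)
(41417 - 26778)*(-23066 + Y(-106)) = (41417 - 26778)*(-23066 - 5) = 14639*(-23071) = -337736369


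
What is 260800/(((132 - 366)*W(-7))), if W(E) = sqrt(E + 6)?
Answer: 130400*I/117 ≈ 1114.5*I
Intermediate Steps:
W(E) = sqrt(6 + E)
260800/(((132 - 366)*W(-7))) = 260800/(((132 - 366)*sqrt(6 - 7))) = 260800/((-234*I)) = 260800*(I/234) = 130400*I/117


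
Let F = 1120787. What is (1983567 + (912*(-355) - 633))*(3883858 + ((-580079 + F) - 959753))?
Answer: 5748727644462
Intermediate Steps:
(1983567 + (912*(-355) - 633))*(3883858 + ((-580079 + F) - 959753)) = (1983567 + (912*(-355) - 633))*(3883858 + ((-580079 + 1120787) - 959753)) = (1983567 + (-323760 - 633))*(3883858 + (540708 - 959753)) = (1983567 - 324393)*(3883858 - 419045) = 1659174*3464813 = 5748727644462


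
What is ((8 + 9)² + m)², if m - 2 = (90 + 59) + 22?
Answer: 213444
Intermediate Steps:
m = 173 (m = 2 + ((90 + 59) + 22) = 2 + (149 + 22) = 2 + 171 = 173)
((8 + 9)² + m)² = ((8 + 9)² + 173)² = (17² + 173)² = (289 + 173)² = 462² = 213444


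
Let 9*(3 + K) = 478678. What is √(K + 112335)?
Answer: √1489666/3 ≈ 406.84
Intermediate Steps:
K = 478651/9 (K = -3 + (⅑)*478678 = -3 + 478678/9 = 478651/9 ≈ 53183.)
√(K + 112335) = √(478651/9 + 112335) = √(1489666/9) = √1489666/3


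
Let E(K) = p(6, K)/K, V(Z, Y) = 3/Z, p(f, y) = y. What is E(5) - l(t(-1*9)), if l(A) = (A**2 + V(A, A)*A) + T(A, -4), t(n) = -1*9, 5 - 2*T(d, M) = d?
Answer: -90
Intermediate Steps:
T(d, M) = 5/2 - d/2
t(n) = -9
l(A) = 11/2 + A**2 - A/2 (l(A) = (A**2 + (3/A)*A) + (5/2 - A/2) = (A**2 + 3) + (5/2 - A/2) = (3 + A**2) + (5/2 - A/2) = 11/2 + A**2 - A/2)
E(K) = 1 (E(K) = K/K = 1)
E(5) - l(t(-1*9)) = 1 - (11/2 + (-9)**2 - 1/2*(-9)) = 1 - (11/2 + 81 + 9/2) = 1 - 1*91 = 1 - 91 = -90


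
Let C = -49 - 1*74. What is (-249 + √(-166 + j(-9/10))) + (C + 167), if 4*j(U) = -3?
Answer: -205 + I*√667/2 ≈ -205.0 + 12.913*I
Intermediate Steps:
j(U) = -¾ (j(U) = (¼)*(-3) = -¾)
C = -123 (C = -49 - 74 = -123)
(-249 + √(-166 + j(-9/10))) + (C + 167) = (-249 + √(-166 - ¾)) + (-123 + 167) = (-249 + √(-667/4)) + 44 = (-249 + I*√667/2) + 44 = -205 + I*√667/2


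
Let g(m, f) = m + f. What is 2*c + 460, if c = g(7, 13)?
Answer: 500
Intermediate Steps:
g(m, f) = f + m
c = 20 (c = 13 + 7 = 20)
2*c + 460 = 2*20 + 460 = 40 + 460 = 500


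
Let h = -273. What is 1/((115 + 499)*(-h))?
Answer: 1/167622 ≈ 5.9658e-6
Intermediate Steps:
1/((115 + 499)*(-h)) = 1/((115 + 499)*(-1*(-273))) = 1/(614*273) = 1/167622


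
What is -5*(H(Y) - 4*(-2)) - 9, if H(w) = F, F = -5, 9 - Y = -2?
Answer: -24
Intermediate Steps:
Y = 11 (Y = 9 - 1*(-2) = 9 + 2 = 11)
H(w) = -5
-5*(H(Y) - 4*(-2)) - 9 = -5*(-5 - 4*(-2)) - 9 = -5*(-5 + 8) - 9 = -5*3 - 9 = -15 - 9 = -24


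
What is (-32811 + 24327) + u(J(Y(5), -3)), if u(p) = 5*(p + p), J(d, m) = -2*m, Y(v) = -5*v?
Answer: -8424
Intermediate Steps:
u(p) = 10*p (u(p) = 5*(2*p) = 10*p)
(-32811 + 24327) + u(J(Y(5), -3)) = (-32811 + 24327) + 10*(-2*(-3)) = -8484 + 10*6 = -8484 + 60 = -8424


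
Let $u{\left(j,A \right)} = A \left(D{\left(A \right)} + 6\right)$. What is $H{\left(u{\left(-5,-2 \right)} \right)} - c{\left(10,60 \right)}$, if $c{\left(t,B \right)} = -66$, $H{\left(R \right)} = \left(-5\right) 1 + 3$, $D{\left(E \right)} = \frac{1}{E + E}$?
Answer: $64$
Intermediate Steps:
$D{\left(E \right)} = \frac{1}{2 E}$
$u{\left(j,A \right)} = A \left(6 + \frac{1}{2 A}\right)$ ($u{\left(j,A \right)} = A \left(\frac{1}{2 A} + 6\right) = A \left(6 + \frac{1}{2 A}\right)$)
$H{\left(R \right)} = -2$ ($H{\left(R \right)} = -5 + 3 = -2$)
$H{\left(u{\left(-5,-2 \right)} \right)} - c{\left(10,60 \right)} = -2 - -66 = -2 + 66 = 64$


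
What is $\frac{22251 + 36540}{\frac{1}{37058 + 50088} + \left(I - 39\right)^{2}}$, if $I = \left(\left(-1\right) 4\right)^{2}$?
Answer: $\frac{1707800162}{15366745} \approx 111.14$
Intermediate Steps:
$I = 16$ ($I = \left(-4\right)^{2} = 16$)
$\frac{22251 + 36540}{\frac{1}{37058 + 50088} + \left(I - 39\right)^{2}} = \frac{22251 + 36540}{\frac{1}{37058 + 50088} + \left(16 - 39\right)^{2}} = \frac{58791}{\frac{1}{87146} + \left(-23\right)^{2}} = \frac{58791}{\frac{1}{87146} + 529} = \frac{58791}{\frac{46100235}{87146}} = 58791 \cdot \frac{87146}{46100235} = \frac{1707800162}{15366745}$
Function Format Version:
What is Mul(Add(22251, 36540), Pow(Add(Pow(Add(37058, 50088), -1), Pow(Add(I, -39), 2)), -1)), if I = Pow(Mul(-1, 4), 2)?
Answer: Rational(1707800162, 15366745) ≈ 111.14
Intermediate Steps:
I = 16 (I = Pow(-4, 2) = 16)
Mul(Add(22251, 36540), Pow(Add(Pow(Add(37058, 50088), -1), Pow(Add(I, -39), 2)), -1)) = Mul(Add(22251, 36540), Pow(Add(Pow(Add(37058, 50088), -1), Pow(Add(16, -39), 2)), -1)) = Mul(58791, Pow(Add(Pow(87146, -1), Pow(-23, 2)), -1)) = Mul(58791, Pow(Add(Rational(1, 87146), 529), -1)) = Mul(58791, Pow(Rational(46100235, 87146), -1)) = Mul(58791, Rational(87146, 46100235)) = Rational(1707800162, 15366745)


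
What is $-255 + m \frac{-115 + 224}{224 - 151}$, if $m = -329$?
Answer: $- \frac{54476}{73} \approx -746.25$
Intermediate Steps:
$-255 + m \frac{-115 + 224}{224 - 151} = -255 - 329 \frac{-115 + 224}{224 - 151} = -255 - 329 \cdot \frac{109}{73} = -255 - 329 \cdot 109 \cdot \frac{1}{73} = -255 - \frac{35861}{73} = - \frac{54476}{73}$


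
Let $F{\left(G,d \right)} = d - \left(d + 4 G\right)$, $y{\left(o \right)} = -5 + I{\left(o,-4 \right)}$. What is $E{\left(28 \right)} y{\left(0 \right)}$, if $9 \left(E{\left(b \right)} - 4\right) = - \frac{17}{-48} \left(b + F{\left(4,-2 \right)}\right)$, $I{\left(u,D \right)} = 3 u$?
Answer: $- \frac{805}{36} \approx -22.361$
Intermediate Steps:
$y{\left(o \right)} = -5 + 3 o$
$F{\left(G,d \right)} = - 4 G$ ($F{\left(G,d \right)} = d - \left(d + 4 G\right) = - 4 G$)
$E{\left(b \right)} = \frac{91}{27} + \frac{17 b}{432}$ ($E{\left(b \right)} = 4 + \frac{- \frac{17}{-48} \left(b - 16\right)}{9} = 4 + \frac{\left(-17\right) \left(- \frac{1}{48}\right) \left(b - 16\right)}{9} = 4 + \frac{\frac{17}{48} \left(-16 + b\right)}{9} = 4 + \frac{- \frac{17}{3} + \frac{17 b}{48}}{9} = 4 + \left(- \frac{17}{27} + \frac{17 b}{432}\right) = \frac{91}{27} + \frac{17 b}{432}$)
$E{\left(28 \right)} y{\left(0 \right)} = \left(\frac{91}{27} + \frac{17}{432} \cdot 28\right) \left(-5 + 3 \cdot 0\right) = \left(\frac{91}{27} + \frac{119}{108}\right) \left(-5 + 0\right) = \frac{161}{36} \left(-5\right) = - \frac{805}{36}$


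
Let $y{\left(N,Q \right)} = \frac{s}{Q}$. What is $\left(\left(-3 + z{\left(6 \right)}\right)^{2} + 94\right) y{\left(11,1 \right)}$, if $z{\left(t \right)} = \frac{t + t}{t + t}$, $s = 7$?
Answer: $686$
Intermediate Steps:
$z{\left(t \right)} = 1$ ($z{\left(t \right)} = \frac{2 t}{2 t} = 2 t \frac{1}{2 t} = 1$)
$y{\left(N,Q \right)} = \frac{7}{Q}$
$\left(\left(-3 + z{\left(6 \right)}\right)^{2} + 94\right) y{\left(11,1 \right)} = \left(\left(-3 + 1\right)^{2} + 94\right) \frac{7}{1} = \left(\left(-2\right)^{2} + 94\right) 7 \cdot 1 = \left(4 + 94\right) 7 = 98 \cdot 7 = 686$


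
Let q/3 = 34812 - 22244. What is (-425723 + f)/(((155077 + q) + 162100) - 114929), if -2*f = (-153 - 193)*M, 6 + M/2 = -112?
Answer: -155517/79984 ≈ -1.9444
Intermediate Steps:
M = -236 (M = -12 + 2*(-112) = -12 - 224 = -236)
f = -40828 (f = -(-153 - 193)*(-236)/2 = -(-173)*(-236) = -½*81656 = -40828)
q = 37704 (q = 3*(34812 - 22244) = 3*12568 = 37704)
(-425723 + f)/(((155077 + q) + 162100) - 114929) = (-425723 - 40828)/(((155077 + 37704) + 162100) - 114929) = -466551/((192781 + 162100) - 114929) = -466551/(354881 - 114929) = -466551/239952 = -466551*1/239952 = -155517/79984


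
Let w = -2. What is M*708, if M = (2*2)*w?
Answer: -5664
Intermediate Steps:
M = -8 (M = (2*2)*(-2) = 4*(-2) = -8)
M*708 = -8*708 = -5664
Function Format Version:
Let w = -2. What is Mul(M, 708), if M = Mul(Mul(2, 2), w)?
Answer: -5664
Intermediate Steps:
M = -8 (M = Mul(Mul(2, 2), -2) = Mul(4, -2) = -8)
Mul(M, 708) = Mul(-8, 708) = -5664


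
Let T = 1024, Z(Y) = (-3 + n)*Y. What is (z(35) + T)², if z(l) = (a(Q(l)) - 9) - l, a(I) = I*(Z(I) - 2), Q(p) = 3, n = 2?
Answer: 931225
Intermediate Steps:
Z(Y) = -Y (Z(Y) = (-3 + 2)*Y = -Y)
a(I) = I*(-2 - I) (a(I) = I*(-I - 2) = I*(-2 - I))
z(l) = -24 - l (z(l) = (3*(-2 - 1*3) - 9) - l = (3*(-2 - 3) - 9) - l = (3*(-5) - 9) - l = (-15 - 9) - l = -24 - l)
(z(35) + T)² = ((-24 - 1*35) + 1024)² = ((-24 - 35) + 1024)² = (-59 + 1024)² = 965² = 931225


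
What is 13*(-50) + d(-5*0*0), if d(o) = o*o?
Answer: -650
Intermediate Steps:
d(o) = o²
13*(-50) + d(-5*0*0) = 13*(-50) + (-5*0*0)² = -650 + (0*0)² = -650 + 0² = -650 + 0 = -650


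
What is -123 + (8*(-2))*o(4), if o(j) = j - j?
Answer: -123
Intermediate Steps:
o(j) = 0
-123 + (8*(-2))*o(4) = -123 + (8*(-2))*0 = -123 - 16*0 = -123 + 0 = -123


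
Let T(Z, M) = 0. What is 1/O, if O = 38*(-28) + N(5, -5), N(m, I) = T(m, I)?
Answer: -1/1064 ≈ -0.00093985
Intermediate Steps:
N(m, I) = 0
O = -1064 (O = 38*(-28) + 0 = -1064 + 0 = -1064)
1/O = 1/(-1064) = -1/1064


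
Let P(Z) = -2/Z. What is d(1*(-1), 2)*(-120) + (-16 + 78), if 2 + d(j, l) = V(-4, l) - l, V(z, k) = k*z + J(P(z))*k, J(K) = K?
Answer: 1382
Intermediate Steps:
V(z, k) = k*z - 2*k/z (V(z, k) = k*z + (-2/z)*k = k*z - 2*k/z)
d(j, l) = -2 - 9*l/2 (d(j, l) = -2 + (l*(-2 + (-4)²)/(-4) - l) = -2 + (l*(-¼)*(-2 + 16) - l) = -2 + (l*(-¼)*14 - l) = -2 + (-7*l/2 - l) = -2 - 9*l/2)
d(1*(-1), 2)*(-120) + (-16 + 78) = (-2 - 9/2*2)*(-120) + (-16 + 78) = (-2 - 9)*(-120) + 62 = -11*(-120) + 62 = 1320 + 62 = 1382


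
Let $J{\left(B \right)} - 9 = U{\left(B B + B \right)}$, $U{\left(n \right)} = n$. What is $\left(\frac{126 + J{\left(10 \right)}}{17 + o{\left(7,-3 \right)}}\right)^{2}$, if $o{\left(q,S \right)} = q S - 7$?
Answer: $\frac{60025}{121} \approx 496.07$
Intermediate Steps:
$o{\left(q,S \right)} = -7 + S q$ ($o{\left(q,S \right)} = S q - 7 = -7 + S q$)
$J{\left(B \right)} = 9 + B + B^{2}$ ($J{\left(B \right)} = 9 + \left(B B + B\right) = 9 + \left(B^{2} + B\right) = 9 + \left(B + B^{2}\right) = 9 + B + B^{2}$)
$\left(\frac{126 + J{\left(10 \right)}}{17 + o{\left(7,-3 \right)}}\right)^{2} = \left(\frac{126 + \left(9 + 10 \left(1 + 10\right)\right)}{17 - 28}\right)^{2} = \left(\frac{126 + \left(9 + 10 \cdot 11\right)}{17 - 28}\right)^{2} = \left(\frac{126 + \left(9 + 110\right)}{17 - 28}\right)^{2} = \left(\frac{126 + 119}{-11}\right)^{2} = \left(245 \left(- \frac{1}{11}\right)\right)^{2} = \left(- \frac{245}{11}\right)^{2} = \frac{60025}{121}$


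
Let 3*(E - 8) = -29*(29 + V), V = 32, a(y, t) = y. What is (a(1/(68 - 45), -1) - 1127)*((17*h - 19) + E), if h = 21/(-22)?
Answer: 175888800/253 ≈ 6.9521e+5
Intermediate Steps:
h = -21/22 (h = 21*(-1/22) = -21/22 ≈ -0.95455)
E = -1745/3 (E = 8 + (-29*(29 + 32))/3 = 8 + (-29*61)/3 = 8 + (⅓)*(-1769) = 8 - 1769/3 = -1745/3 ≈ -581.67)
(a(1/(68 - 45), -1) - 1127)*((17*h - 19) + E) = (1/(68 - 45) - 1127)*((17*(-21/22) - 19) - 1745/3) = (1/23 - 1127)*((-357/22 - 19) - 1745/3) = (1/23 - 1127)*(-775/22 - 1745/3) = -25920/23*(-40715/66) = 175888800/253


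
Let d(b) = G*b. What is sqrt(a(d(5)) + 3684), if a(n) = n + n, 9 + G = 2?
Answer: sqrt(3614) ≈ 60.117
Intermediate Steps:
G = -7 (G = -9 + 2 = -7)
d(b) = -7*b
a(n) = 2*n
sqrt(a(d(5)) + 3684) = sqrt(2*(-7*5) + 3684) = sqrt(2*(-35) + 3684) = sqrt(-70 + 3684) = sqrt(3614)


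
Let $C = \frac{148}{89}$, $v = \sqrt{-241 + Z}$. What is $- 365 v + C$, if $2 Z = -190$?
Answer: $\frac{148}{89} - 1460 i \sqrt{21} \approx 1.6629 - 6690.6 i$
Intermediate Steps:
$Z = -95$ ($Z = \frac{1}{2} \left(-190\right) = -95$)
$v = 4 i \sqrt{21}$ ($v = \sqrt{-241 - 95} = \sqrt{-336} = 4 i \sqrt{21} \approx 18.33 i$)
$C = \frac{148}{89}$ ($C = 148 \cdot \frac{1}{89} = \frac{148}{89} \approx 1.6629$)
$- 365 v + C = - 365 \cdot 4 i \sqrt{21} + \frac{148}{89} = - 1460 i \sqrt{21} + \frac{148}{89} = \frac{148}{89} - 1460 i \sqrt{21}$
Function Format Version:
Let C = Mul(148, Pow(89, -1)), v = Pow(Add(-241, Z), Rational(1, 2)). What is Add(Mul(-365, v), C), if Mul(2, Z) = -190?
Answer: Add(Rational(148, 89), Mul(-1460, I, Pow(21, Rational(1, 2)))) ≈ Add(1.6629, Mul(-6690.6, I))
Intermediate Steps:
Z = -95 (Z = Mul(Rational(1, 2), -190) = -95)
v = Mul(4, I, Pow(21, Rational(1, 2))) (v = Pow(Add(-241, -95), Rational(1, 2)) = Pow(-336, Rational(1, 2)) = Mul(4, I, Pow(21, Rational(1, 2))) ≈ Mul(18.330, I))
C = Rational(148, 89) (C = Mul(148, Rational(1, 89)) = Rational(148, 89) ≈ 1.6629)
Add(Mul(-365, v), C) = Add(Mul(-365, Mul(4, I, Pow(21, Rational(1, 2)))), Rational(148, 89)) = Add(Mul(-1460, I, Pow(21, Rational(1, 2))), Rational(148, 89)) = Add(Rational(148, 89), Mul(-1460, I, Pow(21, Rational(1, 2))))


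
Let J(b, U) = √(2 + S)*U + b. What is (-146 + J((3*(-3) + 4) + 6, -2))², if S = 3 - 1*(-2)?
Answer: 21053 + 580*√7 ≈ 22588.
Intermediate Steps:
S = 5 (S = 3 + 2 = 5)
J(b, U) = b + U*√7 (J(b, U) = √(2 + 5)*U + b = √7*U + b = U*√7 + b = b + U*√7)
(-146 + J((3*(-3) + 4) + 6, -2))² = (-146 + (((3*(-3) + 4) + 6) - 2*√7))² = (-146 + (((-9 + 4) + 6) - 2*√7))² = (-146 + ((-5 + 6) - 2*√7))² = (-146 + (1 - 2*√7))² = (-145 - 2*√7)²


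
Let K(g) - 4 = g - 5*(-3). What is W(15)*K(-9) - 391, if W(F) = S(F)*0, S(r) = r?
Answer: -391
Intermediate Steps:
K(g) = 19 + g (K(g) = 4 + (g - 5*(-3)) = 4 + (g + 15) = 4 + (15 + g) = 19 + g)
W(F) = 0 (W(F) = F*0 = 0)
W(15)*K(-9) - 391 = 0*(19 - 9) - 391 = 0*10 - 391 = 0 - 391 = -391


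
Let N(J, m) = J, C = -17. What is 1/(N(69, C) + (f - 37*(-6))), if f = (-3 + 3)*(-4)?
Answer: 1/291 ≈ 0.0034364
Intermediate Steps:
f = 0 (f = 0*(-4) = 0)
1/(N(69, C) + (f - 37*(-6))) = 1/(69 + (0 - 37*(-6))) = 1/(69 + (0 + 222)) = 1/(69 + 222) = 1/291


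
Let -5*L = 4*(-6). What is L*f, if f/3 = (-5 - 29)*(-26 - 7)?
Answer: 80784/5 ≈ 16157.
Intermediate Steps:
f = 3366 (f = 3*((-5 - 29)*(-26 - 7)) = 3*(-34*(-33)) = 3*1122 = 3366)
L = 24/5 (L = -4*(-6)/5 = -⅕*(-24) = 24/5 ≈ 4.8000)
L*f = (24/5)*3366 = 80784/5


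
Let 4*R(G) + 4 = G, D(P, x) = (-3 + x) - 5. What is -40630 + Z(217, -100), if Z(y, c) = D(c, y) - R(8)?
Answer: -40422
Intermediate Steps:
D(P, x) = -8 + x
R(G) = -1 + G/4
Z(y, c) = -9 + y (Z(y, c) = (-8 + y) - (-1 + (1/4)*8) = (-8 + y) - (-1 + 2) = (-8 + y) - 1*1 = (-8 + y) - 1 = -9 + y)
-40630 + Z(217, -100) = -40630 + (-9 + 217) = -40630 + 208 = -40422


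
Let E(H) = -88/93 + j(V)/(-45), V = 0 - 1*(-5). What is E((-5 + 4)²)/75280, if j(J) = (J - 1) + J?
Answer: -533/35005200 ≈ -1.5226e-5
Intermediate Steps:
V = 5 (V = 0 + 5 = 5)
j(J) = -1 + 2*J (j(J) = (-1 + J) + J = -1 + 2*J)
E(H) = -533/465 (E(H) = -88/93 + (-1 + 2*5)/(-45) = -88*1/93 + (-1 + 10)*(-1/45) = -88/93 + 9*(-1/45) = -88/93 - ⅕ = -533/465)
E((-5 + 4)²)/75280 = -533/465/75280 = -533/465*1/75280 = -533/35005200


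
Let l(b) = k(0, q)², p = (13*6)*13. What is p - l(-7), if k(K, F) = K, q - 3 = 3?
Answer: 1014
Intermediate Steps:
q = 6 (q = 3 + 3 = 6)
p = 1014 (p = 78*13 = 1014)
l(b) = 0 (l(b) = 0² = 0)
p - l(-7) = 1014 - 1*0 = 1014 + 0 = 1014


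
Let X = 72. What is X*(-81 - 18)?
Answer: -7128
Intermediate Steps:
X*(-81 - 18) = 72*(-81 - 18) = 72*(-99) = -7128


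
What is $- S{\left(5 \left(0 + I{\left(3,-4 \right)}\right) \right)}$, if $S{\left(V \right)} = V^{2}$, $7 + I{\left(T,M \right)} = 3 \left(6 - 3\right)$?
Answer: $-100$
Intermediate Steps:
$I{\left(T,M \right)} = 2$ ($I{\left(T,M \right)} = -7 + 3 \left(6 - 3\right) = -7 + 3 \cdot 3 = -7 + 9 = 2$)
$- S{\left(5 \left(0 + I{\left(3,-4 \right)}\right) \right)} = - \left(5 \left(0 + 2\right)\right)^{2} = - \left(5 \cdot 2\right)^{2} = - 10^{2} = \left(-1\right) 100 = -100$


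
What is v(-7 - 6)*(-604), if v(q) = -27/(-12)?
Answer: -1359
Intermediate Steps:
v(q) = 9/4 (v(q) = -27*(-1/12) = 9/4)
v(-7 - 6)*(-604) = (9/4)*(-604) = -1359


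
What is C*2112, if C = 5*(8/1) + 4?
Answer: 92928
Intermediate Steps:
C = 44 (C = 5*(8*1) + 4 = 5*8 + 4 = 40 + 4 = 44)
C*2112 = 44*2112 = 92928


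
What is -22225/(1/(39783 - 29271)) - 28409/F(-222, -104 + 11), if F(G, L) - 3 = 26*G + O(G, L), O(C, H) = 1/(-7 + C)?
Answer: -308647996872739/1321102 ≈ -2.3363e+8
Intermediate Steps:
F(G, L) = 3 + 1/(-7 + G) + 26*G (F(G, L) = 3 + (26*G + 1/(-7 + G)) = 3 + (1/(-7 + G) + 26*G) = 3 + 1/(-7 + G) + 26*G)
-22225/(1/(39783 - 29271)) - 28409/F(-222, -104 + 11) = -22225/(1/(39783 - 29271)) - 28409*(-7 - 222)/(1 + (-7 - 222)*(3 + 26*(-222))) = -22225/(1/10512) - 28409*(-229/(1 - 229*(3 - 5772))) = -22225/1/10512 - 28409*(-229/(1 - 229*(-5769))) = -22225*10512 - 28409*(-229/(1 + 1321101)) = -233629200 - 28409/((-1/229*1321102)) = -233629200 - 28409/(-1321102/229) = -233629200 - 28409*(-229/1321102) = -233629200 + 6505661/1321102 = -308647996872739/1321102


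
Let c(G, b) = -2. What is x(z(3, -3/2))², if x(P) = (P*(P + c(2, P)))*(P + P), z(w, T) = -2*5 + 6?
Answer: 36864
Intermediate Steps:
z(w, T) = -4 (z(w, T) = -10 + 6 = -4)
x(P) = 2*P²*(-2 + P) (x(P) = (P*(P - 2))*(P + P) = (P*(-2 + P))*(2*P) = 2*P²*(-2 + P))
x(z(3, -3/2))² = (2*(-4)²*(-2 - 4))² = (2*16*(-6))² = (-192)² = 36864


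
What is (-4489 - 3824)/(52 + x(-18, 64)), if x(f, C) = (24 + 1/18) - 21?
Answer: -149634/991 ≈ -150.99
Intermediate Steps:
x(f, C) = 55/18 (x(f, C) = (24 + 1/18) - 21 = 433/18 - 21 = 55/18)
(-4489 - 3824)/(52 + x(-18, 64)) = (-4489 - 3824)/(52 + 55/18) = -8313/991/18 = -8313*18/991 = -149634/991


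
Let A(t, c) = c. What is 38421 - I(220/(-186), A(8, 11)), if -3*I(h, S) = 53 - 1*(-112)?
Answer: 38476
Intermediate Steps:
I(h, S) = -55 (I(h, S) = -(53 - 1*(-112))/3 = -(53 + 112)/3 = -⅓*165 = -55)
38421 - I(220/(-186), A(8, 11)) = 38421 - 1*(-55) = 38421 + 55 = 38476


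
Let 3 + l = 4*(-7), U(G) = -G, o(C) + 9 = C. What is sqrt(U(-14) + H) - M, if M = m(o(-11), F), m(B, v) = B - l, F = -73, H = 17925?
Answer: -11 + sqrt(17939) ≈ 122.94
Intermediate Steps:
o(C) = -9 + C
l = -31 (l = -3 + 4*(-7) = -3 - 28 = -31)
m(B, v) = 31 + B (m(B, v) = B - 1*(-31) = B + 31 = 31 + B)
M = 11 (M = 31 + (-9 - 11) = 31 - 20 = 11)
sqrt(U(-14) + H) - M = sqrt(-1*(-14) + 17925) - 1*11 = sqrt(14 + 17925) - 11 = sqrt(17939) - 11 = -11 + sqrt(17939)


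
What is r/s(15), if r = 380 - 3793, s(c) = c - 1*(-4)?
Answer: -3413/19 ≈ -179.63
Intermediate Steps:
s(c) = 4 + c (s(c) = c + 4 = 4 + c)
r = -3413
r/s(15) = -3413/(4 + 15) = -3413/19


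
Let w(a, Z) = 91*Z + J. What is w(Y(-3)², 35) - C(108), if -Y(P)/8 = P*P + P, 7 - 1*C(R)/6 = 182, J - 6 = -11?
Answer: 4230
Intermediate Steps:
J = -5 (J = 6 - 11 = -5)
C(R) = -1050 (C(R) = 42 - 6*182 = 42 - 1092 = -1050)
Y(P) = -8*P - 8*P² (Y(P) = -8*(P*P + P) = -8*(P² + P) = -8*(P + P²) = -8*P - 8*P²)
w(a, Z) = -5 + 91*Z (w(a, Z) = 91*Z - 5 = -5 + 91*Z)
w(Y(-3)², 35) - C(108) = (-5 + 91*35) - 1*(-1050) = (-5 + 3185) + 1050 = 3180 + 1050 = 4230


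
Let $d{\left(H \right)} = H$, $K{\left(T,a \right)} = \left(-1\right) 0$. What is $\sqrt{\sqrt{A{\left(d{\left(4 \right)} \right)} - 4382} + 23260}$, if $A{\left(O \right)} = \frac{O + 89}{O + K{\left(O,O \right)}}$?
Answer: $\frac{\sqrt{93040 + 2 i \sqrt{17435}}}{2} \approx 152.51 + 0.21644 i$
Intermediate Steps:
$K{\left(T,a \right)} = 0$
$A{\left(O \right)} = \frac{89 + O}{O}$ ($A{\left(O \right)} = \frac{O + 89}{O + 0} = \frac{89 + O}{O}$)
$\sqrt{\sqrt{A{\left(d{\left(4 \right)} \right)} - 4382} + 23260} = \sqrt{\sqrt{\frac{89 + 4}{4} - 4382} + 23260} = \sqrt{\sqrt{\frac{1}{4} \cdot 93 - 4382} + 23260} = \sqrt{\sqrt{\frac{93}{4} - 4382} + 23260} = \sqrt{\sqrt{- \frac{17435}{4}} + 23260} = \sqrt{\frac{i \sqrt{17435}}{2} + 23260} = \sqrt{23260 + \frac{i \sqrt{17435}}{2}}$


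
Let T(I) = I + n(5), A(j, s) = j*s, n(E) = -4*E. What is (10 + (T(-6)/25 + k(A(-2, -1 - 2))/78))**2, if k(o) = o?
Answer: 8625969/105625 ≈ 81.666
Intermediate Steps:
T(I) = -20 + I (T(I) = I - 4*5 = I - 20 = -20 + I)
(10 + (T(-6)/25 + k(A(-2, -1 - 2))/78))**2 = (10 + ((-20 - 6)/25 - 2*(-1 - 2)/78))**2 = (10 + (-26*1/25 - 2*(-3)*(1/78)))**2 = (10 + (-26/25 + 6*(1/78)))**2 = (10 + (-26/25 + 1/13))**2 = (10 - 313/325)**2 = (2937/325)**2 = 8625969/105625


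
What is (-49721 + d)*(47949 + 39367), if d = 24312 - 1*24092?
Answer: -4322229316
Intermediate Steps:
d = 220 (d = 24312 - 24092 = 220)
(-49721 + d)*(47949 + 39367) = (-49721 + 220)*(47949 + 39367) = -49501*87316 = -4322229316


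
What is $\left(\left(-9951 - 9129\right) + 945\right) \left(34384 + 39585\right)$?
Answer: $-1341427815$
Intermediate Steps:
$\left(\left(-9951 - 9129\right) + 945\right) \left(34384 + 39585\right) = \left(-19080 + 945\right) 73969 = \left(-18135\right) 73969 = -1341427815$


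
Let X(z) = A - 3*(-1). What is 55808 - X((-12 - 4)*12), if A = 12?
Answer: 55793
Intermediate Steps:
X(z) = 15 (X(z) = 12 - 3*(-1) = 12 + 3 = 15)
55808 - X((-12 - 4)*12) = 55808 - 1*15 = 55808 - 15 = 55793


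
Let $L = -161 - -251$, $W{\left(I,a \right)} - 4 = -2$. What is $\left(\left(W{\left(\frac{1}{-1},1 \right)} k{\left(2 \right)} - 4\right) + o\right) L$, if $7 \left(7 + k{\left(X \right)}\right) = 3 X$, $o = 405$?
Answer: $\frac{244890}{7} \approx 34984.0$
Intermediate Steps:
$k{\left(X \right)} = -7 + \frac{3 X}{7}$
$W{\left(I,a \right)} = 2$ ($W{\left(I,a \right)} = 4 - 2 = 2$)
$L = 90$ ($L = -161 + 251 = 90$)
$\left(\left(W{\left(\frac{1}{-1},1 \right)} k{\left(2 \right)} - 4\right) + o\right) L = \left(\left(2 \left(-7 + \frac{3}{7} \cdot 2\right) - 4\right) + 405\right) 90 = \left(\left(2 \left(-7 + \frac{6}{7}\right) - 4\right) + 405\right) 90 = \left(\left(2 \left(- \frac{43}{7}\right) - 4\right) + 405\right) 90 = \left(\left(- \frac{86}{7} - 4\right) + 405\right) 90 = \left(- \frac{114}{7} + 405\right) 90 = \frac{2721}{7} \cdot 90 = \frac{244890}{7}$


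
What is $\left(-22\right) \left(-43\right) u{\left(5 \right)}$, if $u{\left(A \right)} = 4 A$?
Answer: $18920$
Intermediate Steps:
$\left(-22\right) \left(-43\right) u{\left(5 \right)} = \left(-22\right) \left(-43\right) 4 \cdot 5 = 946 \cdot 20 = 18920$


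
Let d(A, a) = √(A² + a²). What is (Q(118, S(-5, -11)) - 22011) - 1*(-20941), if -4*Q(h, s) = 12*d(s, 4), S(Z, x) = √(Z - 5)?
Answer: -1070 - 3*√6 ≈ -1077.3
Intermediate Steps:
S(Z, x) = √(-5 + Z)
Q(h, s) = -3*√(16 + s²) (Q(h, s) = -3*√(s² + 4²) = -3*√(s² + 16) = -3*√(16 + s²))
(Q(118, S(-5, -11)) - 22011) - 1*(-20941) = (-3*√(16 + (√(-5 - 5))²) - 22011) - 1*(-20941) = (-3*√(16 + (√(-10))²) - 22011) + 20941 = (-3*√(16 + (I*√10)²) - 22011) + 20941 = (-3*√(16 - 10) - 22011) + 20941 = (-3*√6 - 22011) + 20941 = (-22011 - 3*√6) + 20941 = -1070 - 3*√6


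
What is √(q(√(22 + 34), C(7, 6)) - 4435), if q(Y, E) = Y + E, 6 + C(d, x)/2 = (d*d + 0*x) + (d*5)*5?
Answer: √(-3999 + 2*√14) ≈ 63.178*I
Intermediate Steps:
C(d, x) = -12 + 2*d² + 50*d (C(d, x) = -12 + 2*((d*d + 0*x) + (d*5)*5) = -12 + 2*((d² + 0) + (5*d)*5) = -12 + 2*(d² + 25*d) = -12 + (2*d² + 50*d) = -12 + 2*d² + 50*d)
q(Y, E) = E + Y
√(q(√(22 + 34), C(7, 6)) - 4435) = √(((-12 + 2*7² + 50*7) + √(22 + 34)) - 4435) = √(((-12 + 2*49 + 350) + √56) - 4435) = √(((-12 + 98 + 350) + 2*√14) - 4435) = √((436 + 2*√14) - 4435) = √(-3999 + 2*√14)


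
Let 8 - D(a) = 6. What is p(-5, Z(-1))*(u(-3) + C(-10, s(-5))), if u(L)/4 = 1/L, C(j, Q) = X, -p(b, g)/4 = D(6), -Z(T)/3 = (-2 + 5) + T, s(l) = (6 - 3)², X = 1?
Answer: 8/3 ≈ 2.6667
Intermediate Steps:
D(a) = 2 (D(a) = 8 - 1*6 = 8 - 6 = 2)
s(l) = 9 (s(l) = 3² = 9)
Z(T) = -9 - 3*T (Z(T) = -3*((-2 + 5) + T) = -3*(3 + T) = -9 - 3*T)
p(b, g) = -8 (p(b, g) = -4*2 = -8)
C(j, Q) = 1
u(L) = 4/L
p(-5, Z(-1))*(u(-3) + C(-10, s(-5))) = -8*(4/(-3) + 1) = -8*(4*(-⅓) + 1) = -8*(-4/3 + 1) = -8*(-⅓) = 8/3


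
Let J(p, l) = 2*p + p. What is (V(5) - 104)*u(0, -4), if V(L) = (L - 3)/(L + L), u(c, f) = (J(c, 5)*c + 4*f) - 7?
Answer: 11937/5 ≈ 2387.4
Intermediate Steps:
J(p, l) = 3*p
u(c, f) = -7 + 3*c**2 + 4*f (u(c, f) = ((3*c)*c + 4*f) - 7 = (3*c**2 + 4*f) - 7 = -7 + 3*c**2 + 4*f)
V(L) = (-3 + L)/(2*L) (V(L) = (-3 + L)/((2*L)) = (-3 + L)*(1/(2*L)) = (-3 + L)/(2*L))
(V(5) - 104)*u(0, -4) = ((1/2)*(-3 + 5)/5 - 104)*(-7 + 3*0**2 + 4*(-4)) = ((1/2)*(1/5)*2 - 104)*(-7 + 3*0 - 16) = (1/5 - 104)*(-7 + 0 - 16) = -519/5*(-23) = 11937/5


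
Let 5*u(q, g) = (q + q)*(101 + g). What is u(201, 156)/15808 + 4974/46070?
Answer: 257641047/182068640 ≈ 1.4151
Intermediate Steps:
u(q, g) = 2*q*(101 + g)/5 (u(q, g) = ((q + q)*(101 + g))/5 = ((2*q)*(101 + g))/5 = (2*q*(101 + g))/5 = 2*q*(101 + g)/5)
u(201, 156)/15808 + 4974/46070 = ((⅖)*201*(101 + 156))/15808 + 4974/46070 = ((⅖)*201*257)*(1/15808) + 4974*(1/46070) = (103314/5)*(1/15808) + 2487/23035 = 51657/39520 + 2487/23035 = 257641047/182068640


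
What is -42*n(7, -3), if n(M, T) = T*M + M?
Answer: 588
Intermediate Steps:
n(M, T) = M + M*T (n(M, T) = M*T + M = M + M*T)
-42*n(7, -3) = -294*(1 - 3) = -294*(-2) = -42*(-14) = 588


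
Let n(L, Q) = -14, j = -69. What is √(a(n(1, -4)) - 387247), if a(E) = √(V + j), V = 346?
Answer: √(-387247 + √277) ≈ 622.28*I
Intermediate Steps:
a(E) = √277 (a(E) = √(346 - 69) = √277)
√(a(n(1, -4)) - 387247) = √(√277 - 387247) = √(-387247 + √277)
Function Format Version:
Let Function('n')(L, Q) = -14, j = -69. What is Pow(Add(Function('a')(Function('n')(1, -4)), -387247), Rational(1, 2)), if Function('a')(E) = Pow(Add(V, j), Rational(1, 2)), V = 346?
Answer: Pow(Add(-387247, Pow(277, Rational(1, 2))), Rational(1, 2)) ≈ Mul(622.28, I)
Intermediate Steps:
Function('a')(E) = Pow(277, Rational(1, 2)) (Function('a')(E) = Pow(Add(346, -69), Rational(1, 2)) = Pow(277, Rational(1, 2)))
Pow(Add(Function('a')(Function('n')(1, -4)), -387247), Rational(1, 2)) = Pow(Add(Pow(277, Rational(1, 2)), -387247), Rational(1, 2)) = Pow(Add(-387247, Pow(277, Rational(1, 2))), Rational(1, 2))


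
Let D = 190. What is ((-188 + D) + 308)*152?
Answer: 47120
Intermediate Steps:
((-188 + D) + 308)*152 = ((-188 + 190) + 308)*152 = (2 + 308)*152 = 310*152 = 47120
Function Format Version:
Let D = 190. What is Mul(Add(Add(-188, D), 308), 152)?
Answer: 47120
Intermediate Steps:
Mul(Add(Add(-188, D), 308), 152) = Mul(Add(Add(-188, 190), 308), 152) = Mul(Add(2, 308), 152) = Mul(310, 152) = 47120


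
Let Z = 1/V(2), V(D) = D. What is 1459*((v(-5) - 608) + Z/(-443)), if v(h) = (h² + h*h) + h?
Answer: -727776921/886 ≈ -8.2142e+5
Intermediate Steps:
v(h) = h + 2*h² (v(h) = (h² + h²) + h = 2*h² + h = h + 2*h²)
Z = ½ (Z = 1/2 = ½ ≈ 0.50000)
1459*((v(-5) - 608) + Z/(-443)) = 1459*((-5*(1 + 2*(-5)) - 608) + (½)/(-443)) = 1459*((-5*(1 - 10) - 608) + (½)*(-1/443)) = 1459*((-5*(-9) - 608) - 1/886) = 1459*((45 - 608) - 1/886) = 1459*(-563 - 1/886) = 1459*(-498819/886) = -727776921/886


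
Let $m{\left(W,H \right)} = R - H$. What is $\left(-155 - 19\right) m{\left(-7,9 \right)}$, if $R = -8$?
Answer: $2958$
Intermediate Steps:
$m{\left(W,H \right)} = -8 - H$
$\left(-155 - 19\right) m{\left(-7,9 \right)} = \left(-155 - 19\right) \left(-8 - 9\right) = - 174 \left(-8 - 9\right) = \left(-174\right) \left(-17\right) = 2958$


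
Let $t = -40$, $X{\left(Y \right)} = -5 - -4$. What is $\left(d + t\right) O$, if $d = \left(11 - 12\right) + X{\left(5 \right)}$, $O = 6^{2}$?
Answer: $-1512$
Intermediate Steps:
$X{\left(Y \right)} = -1$ ($X{\left(Y \right)} = -5 + 4 = -1$)
$O = 36$
$d = -2$ ($d = \left(11 - 12\right) - 1 = -1 - 1 = -2$)
$\left(d + t\right) O = \left(-2 - 40\right) 36 = \left(-42\right) 36 = -1512$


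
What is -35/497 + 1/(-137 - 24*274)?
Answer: -220641/3132094 ≈ -0.070445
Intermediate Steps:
-35/497 + 1/(-137 - 24*274) = -35*1/497 + (1/274)/(-161) = -5/71 - 1/161*1/274 = -5/71 - 1/44114 = -220641/3132094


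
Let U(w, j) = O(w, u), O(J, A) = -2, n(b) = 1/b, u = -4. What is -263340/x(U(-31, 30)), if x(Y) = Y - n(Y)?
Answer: 175560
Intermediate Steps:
U(w, j) = -2
x(Y) = Y - 1/Y
-263340/x(U(-31, 30)) = -263340/(-2 - 1/(-2)) = -263340/(-2 - 1*(-½)) = -263340/(-2 + ½) = -263340/(-3/2) = -263340*(-⅔) = 175560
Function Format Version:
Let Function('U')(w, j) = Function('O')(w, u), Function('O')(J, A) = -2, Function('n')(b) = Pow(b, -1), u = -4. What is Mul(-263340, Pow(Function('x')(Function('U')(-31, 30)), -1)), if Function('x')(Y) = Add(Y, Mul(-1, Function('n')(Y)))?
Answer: 175560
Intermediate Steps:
Function('U')(w, j) = -2
Function('x')(Y) = Add(Y, Mul(-1, Pow(Y, -1)))
Mul(-263340, Pow(Function('x')(Function('U')(-31, 30)), -1)) = Mul(-263340, Pow(Add(-2, Mul(-1, Pow(-2, -1))), -1)) = Mul(-263340, Pow(Add(-2, Mul(-1, Rational(-1, 2))), -1)) = Mul(-263340, Pow(Add(-2, Rational(1, 2)), -1)) = Mul(-263340, Pow(Rational(-3, 2), -1)) = Mul(-263340, Rational(-2, 3)) = 175560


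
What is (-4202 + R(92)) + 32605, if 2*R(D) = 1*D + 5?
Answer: 56903/2 ≈ 28452.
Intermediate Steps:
R(D) = 5/2 + D/2 (R(D) = (1*D + 5)/2 = (D + 5)/2 = (5 + D)/2 = 5/2 + D/2)
(-4202 + R(92)) + 32605 = (-4202 + (5/2 + (½)*92)) + 32605 = (-4202 + (5/2 + 46)) + 32605 = (-4202 + 97/2) + 32605 = -8307/2 + 32605 = 56903/2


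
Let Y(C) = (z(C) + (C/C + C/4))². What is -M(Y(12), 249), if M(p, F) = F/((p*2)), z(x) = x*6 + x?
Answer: -249/15488 ≈ -0.016077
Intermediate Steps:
z(x) = 7*x (z(x) = 6*x + x = 7*x)
Y(C) = (1 + 29*C/4)² (Y(C) = (7*C + (C/C + C/4))² = (7*C + (1 + C*(¼)))² = (7*C + (1 + C/4))² = (1 + 29*C/4)²)
M(p, F) = F/(2*p) (M(p, F) = F/((2*p)) = F*(1/(2*p)) = F/(2*p))
-M(Y(12), 249) = -249/(2*((4 + 29*12)²/16)) = -249/(2*((4 + 348)²/16)) = -249/(2*((1/16)*352²)) = -249/(2*((1/16)*123904)) = -249/(2*7744) = -1*249/15488 = -249/15488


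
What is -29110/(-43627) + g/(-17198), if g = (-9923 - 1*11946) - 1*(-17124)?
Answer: 707643895/750297146 ≈ 0.94315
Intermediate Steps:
g = -4745 (g = (-9923 - 11946) + 17124 = -21869 + 17124 = -4745)
-29110/(-43627) + g/(-17198) = -29110/(-43627) - 4745/(-17198) = -29110*(-1/43627) - 4745*(-1/17198) = 29110/43627 + 4745/17198 = 707643895/750297146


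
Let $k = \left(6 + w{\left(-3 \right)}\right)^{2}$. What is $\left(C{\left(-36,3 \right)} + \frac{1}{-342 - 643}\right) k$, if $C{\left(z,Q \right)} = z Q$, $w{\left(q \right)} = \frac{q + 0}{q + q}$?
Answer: $- \frac{17978389}{3940} \approx -4563.0$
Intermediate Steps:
$w{\left(q \right)} = \frac{1}{2}$ ($w{\left(q \right)} = \frac{q}{2 q} = q \frac{1}{2 q} = \frac{1}{2}$)
$C{\left(z,Q \right)} = Q z$
$k = \frac{169}{4}$ ($k = \left(6 + \frac{1}{2}\right)^{2} = \left(\frac{13}{2}\right)^{2} = \frac{169}{4} \approx 42.25$)
$\left(C{\left(-36,3 \right)} + \frac{1}{-342 - 643}\right) k = \left(3 \left(-36\right) + \frac{1}{-342 - 643}\right) \frac{169}{4} = \left(-108 + \frac{1}{-985}\right) \frac{169}{4} = \left(-108 - \frac{1}{985}\right) \frac{169}{4} = \left(- \frac{106381}{985}\right) \frac{169}{4} = - \frac{17978389}{3940}$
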